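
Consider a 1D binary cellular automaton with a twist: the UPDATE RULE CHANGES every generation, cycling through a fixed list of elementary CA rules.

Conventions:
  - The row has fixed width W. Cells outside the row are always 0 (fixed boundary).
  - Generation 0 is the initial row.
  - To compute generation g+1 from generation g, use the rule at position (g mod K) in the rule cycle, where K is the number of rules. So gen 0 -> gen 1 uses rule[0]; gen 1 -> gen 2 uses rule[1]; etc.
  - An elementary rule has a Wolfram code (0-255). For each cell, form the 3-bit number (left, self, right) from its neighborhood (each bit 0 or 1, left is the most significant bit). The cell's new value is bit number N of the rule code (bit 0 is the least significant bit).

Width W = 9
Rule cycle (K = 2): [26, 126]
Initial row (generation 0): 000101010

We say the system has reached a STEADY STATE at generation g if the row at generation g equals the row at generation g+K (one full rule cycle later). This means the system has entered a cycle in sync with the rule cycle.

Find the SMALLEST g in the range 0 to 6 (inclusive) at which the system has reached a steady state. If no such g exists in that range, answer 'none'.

Answer: none

Derivation:
Gen 0: 000101010
Gen 1 (rule 26): 001000001
Gen 2 (rule 126): 011100011
Gen 3 (rule 26): 110010110
Gen 4 (rule 126): 111111111
Gen 5 (rule 26): 100000000
Gen 6 (rule 126): 110000000
Gen 7 (rule 26): 101000000
Gen 8 (rule 126): 111100000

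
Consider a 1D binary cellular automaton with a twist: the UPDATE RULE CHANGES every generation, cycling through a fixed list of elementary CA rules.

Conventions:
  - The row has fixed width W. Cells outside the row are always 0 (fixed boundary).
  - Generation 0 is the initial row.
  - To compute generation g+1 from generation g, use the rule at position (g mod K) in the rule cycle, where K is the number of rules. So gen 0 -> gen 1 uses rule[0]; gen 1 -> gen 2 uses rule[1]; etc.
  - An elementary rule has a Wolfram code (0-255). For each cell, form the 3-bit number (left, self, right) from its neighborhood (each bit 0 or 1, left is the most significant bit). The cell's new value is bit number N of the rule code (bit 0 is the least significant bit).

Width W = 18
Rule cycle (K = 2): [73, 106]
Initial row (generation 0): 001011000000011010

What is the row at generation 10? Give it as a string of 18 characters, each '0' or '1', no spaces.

Gen 0: 001011000000011010
Gen 1 (rule 73): 100011011111011000
Gen 2 (rule 106): 000111110001111000
Gen 3 (rule 73): 110100010101001011
Gen 4 (rule 106): 111000101010010111
Gen 5 (rule 73): 101010000000000101
Gen 6 (rule 106): 010100000000001010
Gen 7 (rule 73): 000001111111100000
Gen 8 (rule 106): 000011000000100000
Gen 9 (rule 73): 111011011110001111
Gen 10 (rule 106): 101111110010011001

Answer: 101111110010011001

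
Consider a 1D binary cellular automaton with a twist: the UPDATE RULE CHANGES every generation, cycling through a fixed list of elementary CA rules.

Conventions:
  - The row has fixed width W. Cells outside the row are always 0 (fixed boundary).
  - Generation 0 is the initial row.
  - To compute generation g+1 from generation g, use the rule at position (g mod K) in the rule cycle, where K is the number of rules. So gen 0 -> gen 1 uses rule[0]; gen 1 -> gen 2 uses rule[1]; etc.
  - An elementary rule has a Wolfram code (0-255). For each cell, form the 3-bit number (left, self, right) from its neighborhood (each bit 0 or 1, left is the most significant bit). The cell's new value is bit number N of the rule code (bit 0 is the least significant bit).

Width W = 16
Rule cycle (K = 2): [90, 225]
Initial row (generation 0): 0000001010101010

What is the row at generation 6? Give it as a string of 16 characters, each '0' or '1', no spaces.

Answer: 1100110100101110

Derivation:
Gen 0: 0000001010101010
Gen 1 (rule 90): 0000010000000001
Gen 2 (rule 225): 1111000111111100
Gen 3 (rule 90): 1001101100000110
Gen 4 (rule 225): 0000110101110010
Gen 5 (rule 90): 0001110001011101
Gen 6 (rule 225): 1100110100101110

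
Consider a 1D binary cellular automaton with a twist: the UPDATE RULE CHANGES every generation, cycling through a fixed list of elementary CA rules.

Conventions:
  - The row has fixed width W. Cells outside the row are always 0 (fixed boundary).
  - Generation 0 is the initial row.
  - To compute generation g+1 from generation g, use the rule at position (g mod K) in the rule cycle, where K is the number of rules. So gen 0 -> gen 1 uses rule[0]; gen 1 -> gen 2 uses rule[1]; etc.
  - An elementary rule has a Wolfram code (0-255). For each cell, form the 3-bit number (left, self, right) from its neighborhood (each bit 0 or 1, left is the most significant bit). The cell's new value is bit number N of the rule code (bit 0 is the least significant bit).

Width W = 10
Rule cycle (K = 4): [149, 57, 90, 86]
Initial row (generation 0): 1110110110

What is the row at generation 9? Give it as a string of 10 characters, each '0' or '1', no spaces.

Answer: 1110011001

Derivation:
Gen 0: 1110110110
Gen 1 (rule 149): 0100000001
Gen 2 (rule 57): 0011111100
Gen 3 (rule 90): 0110000110
Gen 4 (rule 86): 1011001011
Gen 5 (rule 149): 1000101000
Gen 6 (rule 57): 0110010111
Gen 7 (rule 90): 1111100101
Gen 8 (rule 86): 0000111101
Gen 9 (rule 149): 1110011001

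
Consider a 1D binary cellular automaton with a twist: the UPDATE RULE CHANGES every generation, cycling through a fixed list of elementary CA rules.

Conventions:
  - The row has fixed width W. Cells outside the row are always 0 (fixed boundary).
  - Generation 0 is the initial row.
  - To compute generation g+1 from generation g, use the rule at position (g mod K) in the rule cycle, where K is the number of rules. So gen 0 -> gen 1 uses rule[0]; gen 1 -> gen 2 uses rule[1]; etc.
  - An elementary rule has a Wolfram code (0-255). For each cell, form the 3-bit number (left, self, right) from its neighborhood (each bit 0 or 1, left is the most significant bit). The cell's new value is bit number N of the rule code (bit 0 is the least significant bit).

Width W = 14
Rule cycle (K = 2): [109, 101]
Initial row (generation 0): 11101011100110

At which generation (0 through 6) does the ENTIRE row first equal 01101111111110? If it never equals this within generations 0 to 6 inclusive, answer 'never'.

Answer: 4

Derivation:
Gen 0: 11101011100110
Gen 1 (rule 109): 10111110100110
Gen 2 (rule 101): 11000011100010
Gen 3 (rule 109): 11011010101010
Gen 4 (rule 101): 01101111111110
Gen 5 (rule 109): 01111000000010
Gen 6 (rule 101): 00001011111010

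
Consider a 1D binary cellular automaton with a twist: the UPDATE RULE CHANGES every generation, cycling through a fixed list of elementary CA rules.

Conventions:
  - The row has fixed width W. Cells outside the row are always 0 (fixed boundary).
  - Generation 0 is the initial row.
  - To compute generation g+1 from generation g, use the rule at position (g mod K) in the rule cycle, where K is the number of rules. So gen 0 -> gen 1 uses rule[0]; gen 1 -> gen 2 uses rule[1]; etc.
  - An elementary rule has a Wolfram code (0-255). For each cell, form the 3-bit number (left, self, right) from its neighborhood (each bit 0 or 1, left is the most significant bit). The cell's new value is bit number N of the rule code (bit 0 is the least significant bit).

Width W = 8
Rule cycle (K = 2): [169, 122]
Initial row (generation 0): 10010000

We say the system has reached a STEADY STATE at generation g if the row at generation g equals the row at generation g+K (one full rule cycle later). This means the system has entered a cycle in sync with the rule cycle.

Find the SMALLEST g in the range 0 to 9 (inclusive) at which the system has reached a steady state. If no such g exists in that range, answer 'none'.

Gen 0: 10010000
Gen 1 (rule 169): 00000111
Gen 2 (rule 122): 00001101
Gen 3 (rule 169): 11101010
Gen 4 (rule 122): 10110101
Gen 5 (rule 169): 01101010
Gen 6 (rule 122): 11110101
Gen 7 (rule 169): 11101010
Gen 8 (rule 122): 10110101
Gen 9 (rule 169): 01101010
Gen 10 (rule 122): 11110101
Gen 11 (rule 169): 11101010

Answer: none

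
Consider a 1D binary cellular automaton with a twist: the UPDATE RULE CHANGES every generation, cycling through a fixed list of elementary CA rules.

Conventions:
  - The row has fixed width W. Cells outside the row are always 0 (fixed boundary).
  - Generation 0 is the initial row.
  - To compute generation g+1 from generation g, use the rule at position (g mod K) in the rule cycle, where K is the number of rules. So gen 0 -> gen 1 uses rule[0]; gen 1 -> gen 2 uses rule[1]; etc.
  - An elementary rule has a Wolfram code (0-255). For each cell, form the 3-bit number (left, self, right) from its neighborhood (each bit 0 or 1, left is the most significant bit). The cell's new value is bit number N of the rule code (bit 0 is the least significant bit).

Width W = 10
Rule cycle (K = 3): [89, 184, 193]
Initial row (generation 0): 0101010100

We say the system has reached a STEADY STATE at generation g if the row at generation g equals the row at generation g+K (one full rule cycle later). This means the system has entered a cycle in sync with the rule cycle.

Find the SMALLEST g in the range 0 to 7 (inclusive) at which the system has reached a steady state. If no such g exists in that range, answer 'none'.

Gen 0: 0101010100
Gen 1 (rule 89): 0000000011
Gen 2 (rule 184): 0000000010
Gen 3 (rule 193): 1111111000
Gen 4 (rule 89): 1000001111
Gen 5 (rule 184): 0100001110
Gen 6 (rule 193): 0001100110
Gen 7 (rule 89): 1101110111
Gen 8 (rule 184): 1011101110
Gen 9 (rule 193): 0001100110
Gen 10 (rule 89): 1101110111

Answer: 6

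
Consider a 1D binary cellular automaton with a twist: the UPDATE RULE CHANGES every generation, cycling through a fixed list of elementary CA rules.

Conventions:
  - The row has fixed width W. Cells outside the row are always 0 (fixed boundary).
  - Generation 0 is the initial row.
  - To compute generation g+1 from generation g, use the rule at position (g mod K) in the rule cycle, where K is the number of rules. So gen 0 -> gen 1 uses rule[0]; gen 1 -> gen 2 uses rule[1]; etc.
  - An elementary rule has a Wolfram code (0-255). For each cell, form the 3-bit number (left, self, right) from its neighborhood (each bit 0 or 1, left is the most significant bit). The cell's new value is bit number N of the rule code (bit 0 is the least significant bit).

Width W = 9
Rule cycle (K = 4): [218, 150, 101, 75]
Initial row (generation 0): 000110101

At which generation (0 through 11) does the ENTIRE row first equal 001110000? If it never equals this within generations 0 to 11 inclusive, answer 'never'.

Gen 0: 000110101
Gen 1 (rule 218): 001110000
Gen 2 (rule 150): 010101000
Gen 3 (rule 101): 011111011
Gen 4 (rule 75): 110001011
Gen 5 (rule 218): 111010011
Gen 6 (rule 150): 010011100
Gen 7 (rule 101): 010000101
Gen 8 (rule 75): 100111000
Gen 9 (rule 218): 011111100
Gen 10 (rule 150): 101111010
Gen 11 (rule 101): 110001110

Answer: 1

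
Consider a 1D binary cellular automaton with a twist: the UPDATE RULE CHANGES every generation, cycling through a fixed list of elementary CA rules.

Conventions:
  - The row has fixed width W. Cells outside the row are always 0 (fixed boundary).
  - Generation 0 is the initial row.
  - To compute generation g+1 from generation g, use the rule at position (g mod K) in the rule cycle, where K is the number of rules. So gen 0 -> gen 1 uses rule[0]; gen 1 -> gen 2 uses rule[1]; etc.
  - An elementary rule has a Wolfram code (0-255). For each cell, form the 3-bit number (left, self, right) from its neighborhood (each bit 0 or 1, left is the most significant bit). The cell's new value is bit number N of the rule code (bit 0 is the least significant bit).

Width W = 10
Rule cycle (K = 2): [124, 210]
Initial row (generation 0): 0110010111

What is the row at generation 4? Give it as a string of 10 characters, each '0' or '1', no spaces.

Answer: 0111100111

Derivation:
Gen 0: 0110010111
Gen 1 (rule 124): 0111011101
Gen 2 (rule 210): 1011001100
Gen 3 (rule 124): 1111101110
Gen 4 (rule 210): 0111100111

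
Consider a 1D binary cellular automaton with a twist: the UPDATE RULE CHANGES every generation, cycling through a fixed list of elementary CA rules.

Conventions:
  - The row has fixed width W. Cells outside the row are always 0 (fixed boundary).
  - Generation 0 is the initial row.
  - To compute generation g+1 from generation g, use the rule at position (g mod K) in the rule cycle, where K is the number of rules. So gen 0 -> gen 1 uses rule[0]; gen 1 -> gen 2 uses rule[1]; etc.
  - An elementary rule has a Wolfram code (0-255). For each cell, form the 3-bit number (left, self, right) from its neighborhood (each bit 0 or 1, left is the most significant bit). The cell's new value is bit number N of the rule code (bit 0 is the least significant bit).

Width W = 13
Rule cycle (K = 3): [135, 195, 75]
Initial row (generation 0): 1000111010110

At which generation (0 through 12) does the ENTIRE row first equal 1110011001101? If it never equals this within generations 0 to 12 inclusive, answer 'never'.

Answer: 3

Derivation:
Gen 0: 1000111010110
Gen 1 (rule 135): 1011010010000
Gen 2 (rule 195): 0001000100111
Gen 3 (rule 75): 1110011001101
Gen 4 (rule 135): 0100100010001
Gen 5 (rule 195): 1001001100110
Gen 6 (rule 75): 0010011101110
Gen 7 (rule 135): 1110101000100
Gen 8 (rule 195): 0110000011001
Gen 9 (rule 75): 1110111111010
Gen 10 (rule 135): 0100011110010
Gen 11 (rule 195): 1001101110100
Gen 12 (rule 75): 0011101010001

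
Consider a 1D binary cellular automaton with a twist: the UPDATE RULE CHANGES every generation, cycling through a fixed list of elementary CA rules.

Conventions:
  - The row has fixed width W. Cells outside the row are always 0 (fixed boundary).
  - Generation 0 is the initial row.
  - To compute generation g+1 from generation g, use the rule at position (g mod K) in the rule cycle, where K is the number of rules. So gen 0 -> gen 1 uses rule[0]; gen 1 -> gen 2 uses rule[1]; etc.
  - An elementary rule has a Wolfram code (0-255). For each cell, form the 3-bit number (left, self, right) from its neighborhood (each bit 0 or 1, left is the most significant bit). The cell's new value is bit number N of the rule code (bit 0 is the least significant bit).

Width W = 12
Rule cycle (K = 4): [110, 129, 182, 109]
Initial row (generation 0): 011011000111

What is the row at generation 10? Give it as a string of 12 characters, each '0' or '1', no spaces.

Answer: 000000110000

Derivation:
Gen 0: 011011000111
Gen 1 (rule 110): 111111001101
Gen 2 (rule 129): 011110000000
Gen 3 (rule 182): 101101000000
Gen 4 (rule 109): 111111011111
Gen 5 (rule 110): 100001110001
Gen 6 (rule 129): 001100100100
Gen 7 (rule 182): 010011111110
Gen 8 (rule 109): 010010000010
Gen 9 (rule 110): 110110000110
Gen 10 (rule 129): 000000110000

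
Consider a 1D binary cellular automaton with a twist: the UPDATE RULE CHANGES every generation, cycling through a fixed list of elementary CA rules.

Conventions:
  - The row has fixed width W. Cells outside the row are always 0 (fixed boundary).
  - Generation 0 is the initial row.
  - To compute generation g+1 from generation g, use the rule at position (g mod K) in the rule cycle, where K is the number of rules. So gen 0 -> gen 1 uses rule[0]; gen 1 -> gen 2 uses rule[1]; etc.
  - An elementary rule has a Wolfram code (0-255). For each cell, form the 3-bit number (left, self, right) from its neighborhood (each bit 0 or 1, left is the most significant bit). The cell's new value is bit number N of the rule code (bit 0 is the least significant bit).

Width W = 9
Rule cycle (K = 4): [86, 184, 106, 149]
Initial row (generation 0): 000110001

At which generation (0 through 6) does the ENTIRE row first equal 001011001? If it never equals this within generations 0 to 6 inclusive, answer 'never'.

Gen 0: 000110001
Gen 1 (rule 86): 001011011
Gen 2 (rule 184): 000110110
Gen 3 (rule 106): 001111110
Gen 4 (rule 149): 100111101
Gen 5 (rule 86): 111000101
Gen 6 (rule 184): 110100010

Answer: never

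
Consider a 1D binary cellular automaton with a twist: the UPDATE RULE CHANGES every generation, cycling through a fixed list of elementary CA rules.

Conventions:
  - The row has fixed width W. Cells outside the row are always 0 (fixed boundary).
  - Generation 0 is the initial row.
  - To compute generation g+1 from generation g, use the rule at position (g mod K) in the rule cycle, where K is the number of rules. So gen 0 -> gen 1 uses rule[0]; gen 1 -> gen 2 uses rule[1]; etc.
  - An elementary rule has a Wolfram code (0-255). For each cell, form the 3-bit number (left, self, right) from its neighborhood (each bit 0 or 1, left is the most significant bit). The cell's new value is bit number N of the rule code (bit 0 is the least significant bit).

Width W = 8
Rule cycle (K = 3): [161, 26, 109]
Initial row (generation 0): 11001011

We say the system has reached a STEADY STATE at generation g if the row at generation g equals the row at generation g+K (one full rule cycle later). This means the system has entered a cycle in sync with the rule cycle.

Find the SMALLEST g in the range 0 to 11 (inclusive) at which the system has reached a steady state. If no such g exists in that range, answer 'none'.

Gen 0: 11001011
Gen 1 (rule 161): 00000100
Gen 2 (rule 26): 00001010
Gen 3 (rule 109): 11101110
Gen 4 (rule 161): 01010100
Gen 5 (rule 26): 10000010
Gen 6 (rule 109): 10111010
Gen 7 (rule 161): 01010100
Gen 8 (rule 26): 10000010
Gen 9 (rule 109): 10111010
Gen 10 (rule 161): 01010100
Gen 11 (rule 26): 10000010
Gen 12 (rule 109): 10111010
Gen 13 (rule 161): 01010100
Gen 14 (rule 26): 10000010

Answer: 4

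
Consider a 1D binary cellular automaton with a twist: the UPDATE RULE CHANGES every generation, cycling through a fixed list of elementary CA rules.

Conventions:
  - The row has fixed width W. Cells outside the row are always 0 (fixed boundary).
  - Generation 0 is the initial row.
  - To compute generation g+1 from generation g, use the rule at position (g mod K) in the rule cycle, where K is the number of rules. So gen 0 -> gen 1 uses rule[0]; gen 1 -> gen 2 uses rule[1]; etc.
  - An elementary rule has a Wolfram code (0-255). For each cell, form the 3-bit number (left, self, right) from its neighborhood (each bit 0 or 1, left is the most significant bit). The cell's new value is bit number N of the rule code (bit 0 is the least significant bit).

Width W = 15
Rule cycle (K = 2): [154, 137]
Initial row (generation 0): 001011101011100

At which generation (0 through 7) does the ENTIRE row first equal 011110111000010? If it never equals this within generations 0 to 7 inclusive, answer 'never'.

Answer: never

Derivation:
Gen 0: 001011101011100
Gen 1 (rule 154): 010011000011010
Gen 2 (rule 137): 000010011010000
Gen 3 (rule 154): 000101110001000
Gen 4 (rule 137): 110001100100011
Gen 5 (rule 154): 101011011010110
Gen 6 (rule 137): 000010010000100
Gen 7 (rule 154): 000101101001010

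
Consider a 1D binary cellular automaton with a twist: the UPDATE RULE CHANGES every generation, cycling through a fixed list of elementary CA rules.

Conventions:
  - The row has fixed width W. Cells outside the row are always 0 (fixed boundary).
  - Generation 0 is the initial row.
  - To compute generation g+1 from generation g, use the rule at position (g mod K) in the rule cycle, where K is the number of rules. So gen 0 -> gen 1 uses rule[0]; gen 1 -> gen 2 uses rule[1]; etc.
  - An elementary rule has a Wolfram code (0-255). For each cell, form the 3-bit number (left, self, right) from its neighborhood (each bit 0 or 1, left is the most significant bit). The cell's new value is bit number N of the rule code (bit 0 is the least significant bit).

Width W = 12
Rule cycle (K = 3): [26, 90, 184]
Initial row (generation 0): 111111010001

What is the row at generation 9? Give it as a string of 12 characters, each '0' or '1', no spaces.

Answer: 000000101000

Derivation:
Gen 0: 111111010001
Gen 1 (rule 26): 100000001010
Gen 2 (rule 90): 010000010001
Gen 3 (rule 184): 001000001000
Gen 4 (rule 26): 010100010100
Gen 5 (rule 90): 100010100010
Gen 6 (rule 184): 010001010001
Gen 7 (rule 26): 101010001010
Gen 8 (rule 90): 000001010001
Gen 9 (rule 184): 000000101000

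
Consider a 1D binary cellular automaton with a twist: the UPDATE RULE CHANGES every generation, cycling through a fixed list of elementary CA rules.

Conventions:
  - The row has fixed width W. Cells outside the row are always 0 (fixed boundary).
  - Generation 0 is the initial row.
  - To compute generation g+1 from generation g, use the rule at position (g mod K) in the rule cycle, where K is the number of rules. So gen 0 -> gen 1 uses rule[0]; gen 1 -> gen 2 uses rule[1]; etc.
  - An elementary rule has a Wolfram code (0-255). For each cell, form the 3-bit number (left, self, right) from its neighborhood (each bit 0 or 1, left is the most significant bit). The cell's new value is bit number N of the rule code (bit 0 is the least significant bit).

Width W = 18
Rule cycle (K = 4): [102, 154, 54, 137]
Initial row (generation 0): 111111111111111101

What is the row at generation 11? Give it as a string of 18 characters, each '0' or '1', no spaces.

Answer: 000001001001001011

Derivation:
Gen 0: 111111111111111101
Gen 1 (rule 102): 000000000000000111
Gen 2 (rule 154): 000000000000001110
Gen 3 (rule 54): 000000000000010001
Gen 4 (rule 137): 111111111111000100
Gen 5 (rule 102): 000000000001001100
Gen 6 (rule 154): 000000000010111010
Gen 7 (rule 54): 000000000111000111
Gen 8 (rule 137): 111111110110010110
Gen 9 (rule 102): 000000011010111010
Gen 10 (rule 154): 000000110000110001
Gen 11 (rule 54): 000001001001001011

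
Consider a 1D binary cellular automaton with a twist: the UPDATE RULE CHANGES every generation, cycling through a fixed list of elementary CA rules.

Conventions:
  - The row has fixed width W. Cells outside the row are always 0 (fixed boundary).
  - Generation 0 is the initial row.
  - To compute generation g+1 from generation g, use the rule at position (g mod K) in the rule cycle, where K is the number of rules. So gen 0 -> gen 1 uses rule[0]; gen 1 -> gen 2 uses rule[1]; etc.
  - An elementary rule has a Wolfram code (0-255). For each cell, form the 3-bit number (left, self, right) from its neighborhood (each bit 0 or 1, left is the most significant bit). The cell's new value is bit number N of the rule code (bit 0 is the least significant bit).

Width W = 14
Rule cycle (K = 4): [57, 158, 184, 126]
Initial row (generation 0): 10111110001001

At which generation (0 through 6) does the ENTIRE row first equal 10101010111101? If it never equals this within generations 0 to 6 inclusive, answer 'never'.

Answer: 3

Derivation:
Gen 0: 10111110001001
Gen 1 (rule 57): 01100001100100
Gen 2 (rule 158): 11010011011110
Gen 3 (rule 184): 10101010111101
Gen 4 (rule 126): 11111111100111
Gen 5 (rule 57): 10000000010100
Gen 6 (rule 158): 11000000110110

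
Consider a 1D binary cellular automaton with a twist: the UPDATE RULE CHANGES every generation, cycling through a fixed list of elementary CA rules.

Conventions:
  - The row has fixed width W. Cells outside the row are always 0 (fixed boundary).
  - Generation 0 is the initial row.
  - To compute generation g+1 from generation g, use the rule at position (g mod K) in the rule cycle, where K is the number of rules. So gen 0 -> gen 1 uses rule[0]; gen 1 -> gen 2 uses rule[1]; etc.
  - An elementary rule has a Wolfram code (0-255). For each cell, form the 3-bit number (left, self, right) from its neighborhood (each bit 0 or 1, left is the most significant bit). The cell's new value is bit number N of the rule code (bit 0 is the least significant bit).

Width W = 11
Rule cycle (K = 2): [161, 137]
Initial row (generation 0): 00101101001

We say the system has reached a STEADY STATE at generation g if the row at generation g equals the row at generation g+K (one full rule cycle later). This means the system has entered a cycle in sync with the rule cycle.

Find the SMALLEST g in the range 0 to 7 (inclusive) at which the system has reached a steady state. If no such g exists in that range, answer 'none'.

Answer: none

Derivation:
Gen 0: 00101101001
Gen 1 (rule 161): 10010010000
Gen 2 (rule 137): 00000000111
Gen 3 (rule 161): 11111110010
Gen 4 (rule 137): 11111100000
Gen 5 (rule 161): 01111001111
Gen 6 (rule 137): 01110001110
Gen 7 (rule 161): 00100100100
Gen 8 (rule 137): 10000000001
Gen 9 (rule 161): 00111111100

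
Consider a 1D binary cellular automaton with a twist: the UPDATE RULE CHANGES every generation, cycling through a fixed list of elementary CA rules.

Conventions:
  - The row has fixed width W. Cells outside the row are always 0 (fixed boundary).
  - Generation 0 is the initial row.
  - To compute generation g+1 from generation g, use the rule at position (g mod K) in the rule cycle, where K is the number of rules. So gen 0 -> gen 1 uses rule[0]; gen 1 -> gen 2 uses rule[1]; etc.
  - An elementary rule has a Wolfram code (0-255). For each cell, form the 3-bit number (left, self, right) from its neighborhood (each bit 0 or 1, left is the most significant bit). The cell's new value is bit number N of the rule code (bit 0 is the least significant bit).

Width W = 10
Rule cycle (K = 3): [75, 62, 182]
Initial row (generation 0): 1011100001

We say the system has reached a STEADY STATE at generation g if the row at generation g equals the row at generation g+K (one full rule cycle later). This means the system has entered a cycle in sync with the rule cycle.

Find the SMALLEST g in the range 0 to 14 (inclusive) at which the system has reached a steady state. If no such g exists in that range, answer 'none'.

Answer: none

Derivation:
Gen 0: 1011100001
Gen 1 (rule 75): 0010101110
Gen 2 (rule 62): 0111111001
Gen 3 (rule 182): 1011110111
Gen 4 (rule 75): 0010010101
Gen 5 (rule 62): 0111111111
Gen 6 (rule 182): 1011111110
Gen 7 (rule 75): 0010000010
Gen 8 (rule 62): 0111000111
Gen 9 (rule 182): 1010101010
Gen 10 (rule 75): 0000000000
Gen 11 (rule 62): 0000000000
Gen 12 (rule 182): 0000000000
Gen 13 (rule 75): 1111111111
Gen 14 (rule 62): 1000000000
Gen 15 (rule 182): 1100000000
Gen 16 (rule 75): 1101111111
Gen 17 (rule 62): 1011000000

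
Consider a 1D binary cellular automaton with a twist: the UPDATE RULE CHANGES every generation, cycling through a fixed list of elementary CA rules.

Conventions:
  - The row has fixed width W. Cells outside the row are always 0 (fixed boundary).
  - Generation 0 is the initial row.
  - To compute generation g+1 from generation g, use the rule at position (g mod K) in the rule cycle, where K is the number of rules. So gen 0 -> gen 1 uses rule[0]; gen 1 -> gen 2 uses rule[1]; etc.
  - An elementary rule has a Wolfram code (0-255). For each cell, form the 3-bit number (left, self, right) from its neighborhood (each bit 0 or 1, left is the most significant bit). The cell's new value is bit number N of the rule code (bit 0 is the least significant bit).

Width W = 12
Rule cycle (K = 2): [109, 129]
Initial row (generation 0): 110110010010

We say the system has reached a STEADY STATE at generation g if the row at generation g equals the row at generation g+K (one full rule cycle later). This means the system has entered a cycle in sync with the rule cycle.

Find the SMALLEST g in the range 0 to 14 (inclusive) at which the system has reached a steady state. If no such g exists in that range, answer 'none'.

Answer: none

Derivation:
Gen 0: 110110010010
Gen 1 (rule 109): 111110010010
Gen 2 (rule 129): 011100000000
Gen 3 (rule 109): 010101111111
Gen 4 (rule 129): 000000111110
Gen 5 (rule 109): 111110100010
Gen 6 (rule 129): 011100001000
Gen 7 (rule 109): 010101101011
Gen 8 (rule 129): 000000000000
Gen 9 (rule 109): 111111111111
Gen 10 (rule 129): 011111111110
Gen 11 (rule 109): 010000000010
Gen 12 (rule 129): 000111111000
Gen 13 (rule 109): 110100001011
Gen 14 (rule 129): 000001100000
Gen 15 (rule 109): 111101101111
Gen 16 (rule 129): 011000000110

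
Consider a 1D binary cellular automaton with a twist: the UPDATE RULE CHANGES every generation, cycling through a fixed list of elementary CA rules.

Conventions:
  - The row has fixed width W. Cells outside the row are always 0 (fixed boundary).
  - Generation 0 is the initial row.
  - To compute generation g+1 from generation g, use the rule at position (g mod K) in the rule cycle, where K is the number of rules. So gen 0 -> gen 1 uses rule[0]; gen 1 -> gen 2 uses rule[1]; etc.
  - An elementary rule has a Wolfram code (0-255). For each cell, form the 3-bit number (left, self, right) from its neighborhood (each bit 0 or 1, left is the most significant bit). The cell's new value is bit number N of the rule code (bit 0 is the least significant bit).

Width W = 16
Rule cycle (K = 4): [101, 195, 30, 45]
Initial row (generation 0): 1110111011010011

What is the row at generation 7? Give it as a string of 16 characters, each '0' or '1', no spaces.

Gen 0: 1110111011010011
Gen 1 (rule 101): 0011001101110001
Gen 2 (rule 195): 1101010100110110
Gen 3 (rule 30): 1001010111100101
Gen 4 (rule 45): 1001111100000111
Gen 5 (rule 101): 1000000101110001
Gen 6 (rule 195): 0011111000110110
Gen 7 (rule 30): 0110000101100101

Answer: 0110000101100101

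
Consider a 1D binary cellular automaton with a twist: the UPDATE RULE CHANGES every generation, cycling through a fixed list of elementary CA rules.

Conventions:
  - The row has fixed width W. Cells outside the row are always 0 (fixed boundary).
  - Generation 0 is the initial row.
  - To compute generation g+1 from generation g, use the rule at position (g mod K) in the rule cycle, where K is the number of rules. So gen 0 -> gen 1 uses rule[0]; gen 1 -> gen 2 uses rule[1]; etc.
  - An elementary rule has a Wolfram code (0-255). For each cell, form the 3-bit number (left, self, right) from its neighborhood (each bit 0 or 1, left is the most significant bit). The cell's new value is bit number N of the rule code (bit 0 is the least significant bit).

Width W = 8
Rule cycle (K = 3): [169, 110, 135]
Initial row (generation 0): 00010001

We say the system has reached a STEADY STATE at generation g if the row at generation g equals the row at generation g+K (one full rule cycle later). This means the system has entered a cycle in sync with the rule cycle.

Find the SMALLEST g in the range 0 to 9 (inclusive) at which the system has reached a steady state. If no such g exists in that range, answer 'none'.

Gen 0: 00010001
Gen 1 (rule 169): 11000100
Gen 2 (rule 110): 11001100
Gen 3 (rule 135): 00010001
Gen 4 (rule 169): 11000100
Gen 5 (rule 110): 11001100
Gen 6 (rule 135): 00010001
Gen 7 (rule 169): 11000100
Gen 8 (rule 110): 11001100
Gen 9 (rule 135): 00010001
Gen 10 (rule 169): 11000100
Gen 11 (rule 110): 11001100
Gen 12 (rule 135): 00010001

Answer: 0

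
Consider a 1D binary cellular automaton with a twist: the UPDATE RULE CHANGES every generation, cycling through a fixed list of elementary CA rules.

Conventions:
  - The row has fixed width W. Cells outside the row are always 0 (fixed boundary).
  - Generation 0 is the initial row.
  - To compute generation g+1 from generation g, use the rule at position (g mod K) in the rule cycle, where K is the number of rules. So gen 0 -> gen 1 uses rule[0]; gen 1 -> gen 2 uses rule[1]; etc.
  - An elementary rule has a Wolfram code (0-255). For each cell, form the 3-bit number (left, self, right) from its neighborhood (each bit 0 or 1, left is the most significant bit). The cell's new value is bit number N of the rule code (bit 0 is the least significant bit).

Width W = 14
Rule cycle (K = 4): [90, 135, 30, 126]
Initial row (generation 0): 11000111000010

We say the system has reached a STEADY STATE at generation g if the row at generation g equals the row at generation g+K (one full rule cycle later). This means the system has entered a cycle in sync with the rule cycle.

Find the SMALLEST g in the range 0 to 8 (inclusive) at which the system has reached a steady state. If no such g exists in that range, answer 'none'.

Gen 0: 11000111000010
Gen 1 (rule 90): 11101101100101
Gen 2 (rule 135): 01000000001101
Gen 3 (rule 30): 11100000011001
Gen 4 (rule 126): 10110000111111
Gen 5 (rule 90): 00111001100001
Gen 6 (rule 135): 11010010001111
Gen 7 (rule 30): 10011111011000
Gen 8 (rule 126): 11110001111100
Gen 9 (rule 90): 10011011000110
Gen 10 (rule 135): 10100000011000
Gen 11 (rule 30): 10110000110100
Gen 12 (rule 126): 11111001111110

Answer: none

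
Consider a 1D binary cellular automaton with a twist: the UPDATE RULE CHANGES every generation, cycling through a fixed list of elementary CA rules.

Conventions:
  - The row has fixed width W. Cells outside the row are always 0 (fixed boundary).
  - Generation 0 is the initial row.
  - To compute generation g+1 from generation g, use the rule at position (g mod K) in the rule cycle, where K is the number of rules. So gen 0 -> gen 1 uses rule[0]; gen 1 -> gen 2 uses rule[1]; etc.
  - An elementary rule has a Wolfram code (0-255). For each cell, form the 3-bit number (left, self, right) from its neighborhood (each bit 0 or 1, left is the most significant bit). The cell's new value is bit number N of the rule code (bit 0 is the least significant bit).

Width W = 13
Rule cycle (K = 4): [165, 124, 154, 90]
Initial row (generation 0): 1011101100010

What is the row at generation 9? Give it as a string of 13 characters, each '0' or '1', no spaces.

Answer: 1010011011001

Derivation:
Gen 0: 1011101100010
Gen 1 (rule 165): 1101010001010
Gen 2 (rule 124): 1111111001111
Gen 3 (rule 154): 1111110111110
Gen 4 (rule 90): 1000010100011
Gen 5 (rule 165): 1011011101000
Gen 6 (rule 124): 1111110111100
Gen 7 (rule 154): 1111100111010
Gen 8 (rule 90): 1000111101001
Gen 9 (rule 165): 1010011011001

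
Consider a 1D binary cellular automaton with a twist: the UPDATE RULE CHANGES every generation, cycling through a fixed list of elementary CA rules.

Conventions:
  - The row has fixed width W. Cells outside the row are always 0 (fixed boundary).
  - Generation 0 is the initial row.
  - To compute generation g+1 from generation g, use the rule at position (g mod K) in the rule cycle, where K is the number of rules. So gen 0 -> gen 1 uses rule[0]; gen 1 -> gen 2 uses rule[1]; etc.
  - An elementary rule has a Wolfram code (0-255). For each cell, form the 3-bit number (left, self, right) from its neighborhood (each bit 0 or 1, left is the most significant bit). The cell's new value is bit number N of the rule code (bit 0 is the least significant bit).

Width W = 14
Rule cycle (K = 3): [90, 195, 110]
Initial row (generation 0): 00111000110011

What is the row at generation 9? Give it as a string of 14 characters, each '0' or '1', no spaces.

Gen 0: 00111000110011
Gen 1 (rule 90): 01101101111111
Gen 2 (rule 195): 10100100111111
Gen 3 (rule 110): 11101101100001
Gen 4 (rule 90): 10101101110010
Gen 5 (rule 195): 00000100110100
Gen 6 (rule 110): 00001101111100
Gen 7 (rule 90): 00011101000110
Gen 8 (rule 195): 11101100011010
Gen 9 (rule 110): 10111100111110

Answer: 10111100111110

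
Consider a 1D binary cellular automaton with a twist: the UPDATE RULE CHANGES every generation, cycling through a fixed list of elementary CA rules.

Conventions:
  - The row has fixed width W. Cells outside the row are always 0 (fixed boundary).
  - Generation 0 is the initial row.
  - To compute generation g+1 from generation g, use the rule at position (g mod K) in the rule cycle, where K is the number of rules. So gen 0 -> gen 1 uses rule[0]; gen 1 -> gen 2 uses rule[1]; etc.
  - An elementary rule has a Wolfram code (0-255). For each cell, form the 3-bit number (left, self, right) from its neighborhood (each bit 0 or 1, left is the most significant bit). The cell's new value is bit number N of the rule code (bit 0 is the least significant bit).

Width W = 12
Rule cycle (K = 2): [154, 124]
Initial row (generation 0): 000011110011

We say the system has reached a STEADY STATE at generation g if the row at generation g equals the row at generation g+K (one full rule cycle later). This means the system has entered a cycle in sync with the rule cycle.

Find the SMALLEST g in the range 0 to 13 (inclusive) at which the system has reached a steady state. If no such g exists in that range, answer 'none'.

Answer: 7

Derivation:
Gen 0: 000011110011
Gen 1 (rule 154): 000111101110
Gen 2 (rule 124): 000100111011
Gen 3 (rule 154): 001011110010
Gen 4 (rule 124): 001110011011
Gen 5 (rule 154): 011101110010
Gen 6 (rule 124): 010111011011
Gen 7 (rule 154): 100110010010
Gen 8 (rule 124): 110111011011
Gen 9 (rule 154): 100110010010
Gen 10 (rule 124): 110111011011
Gen 11 (rule 154): 100110010010
Gen 12 (rule 124): 110111011011
Gen 13 (rule 154): 100110010010
Gen 14 (rule 124): 110111011011
Gen 15 (rule 154): 100110010010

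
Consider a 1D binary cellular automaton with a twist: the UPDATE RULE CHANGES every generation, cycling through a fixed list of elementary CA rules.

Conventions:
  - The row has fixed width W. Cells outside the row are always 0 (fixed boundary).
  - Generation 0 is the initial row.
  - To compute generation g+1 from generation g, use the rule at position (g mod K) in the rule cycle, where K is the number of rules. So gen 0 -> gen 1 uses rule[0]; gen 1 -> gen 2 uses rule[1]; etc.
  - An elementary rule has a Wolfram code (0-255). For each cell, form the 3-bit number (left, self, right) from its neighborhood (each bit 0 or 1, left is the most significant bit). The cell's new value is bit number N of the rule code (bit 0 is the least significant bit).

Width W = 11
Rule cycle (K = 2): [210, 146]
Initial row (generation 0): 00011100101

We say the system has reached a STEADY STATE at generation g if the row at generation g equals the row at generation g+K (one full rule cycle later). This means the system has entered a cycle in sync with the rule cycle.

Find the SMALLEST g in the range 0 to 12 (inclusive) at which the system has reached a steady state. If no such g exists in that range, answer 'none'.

Answer: none

Derivation:
Gen 0: 00011100101
Gen 1 (rule 210): 00101111000
Gen 2 (rule 146): 01000110100
Gen 3 (rule 210): 10101010010
Gen 4 (rule 146): 00000001101
Gen 5 (rule 210): 00000010100
Gen 6 (rule 146): 00000100010
Gen 7 (rule 210): 00001010101
Gen 8 (rule 146): 00010000000
Gen 9 (rule 210): 00101000000
Gen 10 (rule 146): 01000100000
Gen 11 (rule 210): 10101010000
Gen 12 (rule 146): 00000001000
Gen 13 (rule 210): 00000010100
Gen 14 (rule 146): 00000100010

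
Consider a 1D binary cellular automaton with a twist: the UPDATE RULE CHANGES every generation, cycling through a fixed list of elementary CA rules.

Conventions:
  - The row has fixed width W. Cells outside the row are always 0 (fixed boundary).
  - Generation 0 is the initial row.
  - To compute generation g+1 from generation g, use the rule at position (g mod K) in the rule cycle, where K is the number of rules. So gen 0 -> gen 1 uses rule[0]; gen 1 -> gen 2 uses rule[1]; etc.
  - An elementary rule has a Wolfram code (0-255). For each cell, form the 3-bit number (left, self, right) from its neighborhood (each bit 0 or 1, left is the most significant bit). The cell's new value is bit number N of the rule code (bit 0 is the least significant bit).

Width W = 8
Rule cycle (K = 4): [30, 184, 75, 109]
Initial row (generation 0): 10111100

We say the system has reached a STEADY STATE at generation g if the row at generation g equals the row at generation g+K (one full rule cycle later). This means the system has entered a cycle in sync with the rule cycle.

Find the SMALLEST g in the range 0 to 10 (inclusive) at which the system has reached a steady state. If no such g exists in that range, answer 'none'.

Gen 0: 10111100
Gen 1 (rule 30): 10100010
Gen 2 (rule 184): 01010001
Gen 3 (rule 75): 10000110
Gen 4 (rule 109): 10110110
Gen 5 (rule 30): 10100101
Gen 6 (rule 184): 01010010
Gen 7 (rule 75): 10000100
Gen 8 (rule 109): 10110101
Gen 9 (rule 30): 10100101
Gen 10 (rule 184): 01010010
Gen 11 (rule 75): 10000100
Gen 12 (rule 109): 10110101
Gen 13 (rule 30): 10100101
Gen 14 (rule 184): 01010010

Answer: 5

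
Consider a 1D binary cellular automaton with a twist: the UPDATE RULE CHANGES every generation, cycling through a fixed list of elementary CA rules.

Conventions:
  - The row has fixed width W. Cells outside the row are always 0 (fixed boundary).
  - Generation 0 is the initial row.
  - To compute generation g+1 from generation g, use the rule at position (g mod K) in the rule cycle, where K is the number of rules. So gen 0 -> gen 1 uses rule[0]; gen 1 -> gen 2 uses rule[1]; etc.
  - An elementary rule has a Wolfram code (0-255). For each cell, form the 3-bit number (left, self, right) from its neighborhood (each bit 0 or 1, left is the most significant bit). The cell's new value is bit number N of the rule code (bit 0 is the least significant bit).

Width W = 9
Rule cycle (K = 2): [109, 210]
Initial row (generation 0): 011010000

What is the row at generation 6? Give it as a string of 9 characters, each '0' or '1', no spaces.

Gen 0: 011010000
Gen 1 (rule 109): 011110111
Gen 2 (rule 210): 101110011
Gen 3 (rule 109): 111010011
Gen 4 (rule 210): 011001101
Gen 5 (rule 109): 011001111
Gen 6 (rule 210): 101110111

Answer: 101110111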